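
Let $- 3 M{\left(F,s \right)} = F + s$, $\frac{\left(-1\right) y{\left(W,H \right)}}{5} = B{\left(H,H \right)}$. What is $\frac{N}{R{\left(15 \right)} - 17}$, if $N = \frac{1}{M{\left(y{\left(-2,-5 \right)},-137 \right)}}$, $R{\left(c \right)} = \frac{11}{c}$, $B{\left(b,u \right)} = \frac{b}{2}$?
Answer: $- \frac{15}{10126} \approx -0.0014813$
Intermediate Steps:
$B{\left(b,u \right)} = \frac{b}{2}$ ($B{\left(b,u \right)} = b \frac{1}{2} = \frac{b}{2}$)
$y{\left(W,H \right)} = - \frac{5 H}{2}$ ($y{\left(W,H \right)} = - 5 \frac{H}{2} = - \frac{5 H}{2}$)
$M{\left(F,s \right)} = - \frac{F}{3} - \frac{s}{3}$ ($M{\left(F,s \right)} = - \frac{F + s}{3} = - \frac{F}{3} - \frac{s}{3}$)
$N = \frac{2}{83}$ ($N = \frac{1}{- \frac{\left(- \frac{5}{2}\right) \left(-5\right)}{3} - - \frac{137}{3}} = \frac{1}{\left(- \frac{1}{3}\right) \frac{25}{2} + \frac{137}{3}} = \frac{1}{- \frac{25}{6} + \frac{137}{3}} = \frac{1}{\frac{83}{2}} = \frac{2}{83} \approx 0.024096$)
$\frac{N}{R{\left(15 \right)} - 17} = \frac{1}{\frac{11}{15} - 17} \cdot \frac{2}{83} = \frac{1}{- \frac{244}{15}} \cdot \frac{2}{83} = \left(- \frac{15}{244}\right) \frac{2}{83} = - \frac{15}{10126}$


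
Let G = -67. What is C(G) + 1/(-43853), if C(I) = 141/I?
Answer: -6183340/2938151 ≈ -2.1045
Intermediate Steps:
C(G) + 1/(-43853) = 141/(-67) + 1/(-43853) = 141*(-1/67) - 1/43853 = -141/67 - 1/43853 = -6183340/2938151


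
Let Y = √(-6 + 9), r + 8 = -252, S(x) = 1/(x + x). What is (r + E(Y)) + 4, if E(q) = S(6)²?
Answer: -36863/144 ≈ -255.99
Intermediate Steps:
S(x) = 1/(2*x)
r = -260 (r = -8 - 252 = -260)
Y = √3 ≈ 1.7320
E(q) = 1/144 (E(q) = ((½)/6)² = ((½)*(⅙))² = (1/12)² = 1/144)
(r + E(Y)) + 4 = (-260 + 1/144) + 4 = -37439/144 + 4 = -36863/144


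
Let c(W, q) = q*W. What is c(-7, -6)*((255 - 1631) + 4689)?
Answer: 139146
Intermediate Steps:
c(W, q) = W*q
c(-7, -6)*((255 - 1631) + 4689) = (-7*(-6))*((255 - 1631) + 4689) = 42*(-1376 + 4689) = 42*3313 = 139146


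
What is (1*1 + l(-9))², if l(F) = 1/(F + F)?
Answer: 289/324 ≈ 0.89198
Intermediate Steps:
l(F) = 1/(2*F)
(1*1 + l(-9))² = (1*1 + (½)/(-9))² = (1 + (½)*(-⅑))² = (1 - 1/18)² = (17/18)² = 289/324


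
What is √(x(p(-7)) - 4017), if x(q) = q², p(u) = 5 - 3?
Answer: I*√4013 ≈ 63.348*I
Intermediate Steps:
p(u) = 2
√(x(p(-7)) - 4017) = √(2² - 4017) = √(4 - 4017) = √(-4013) = I*√4013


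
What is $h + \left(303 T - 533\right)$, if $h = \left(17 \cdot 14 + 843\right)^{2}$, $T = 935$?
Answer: $1451333$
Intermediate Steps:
$h = 1168561$ ($h = \left(238 + 843\right)^{2} = 1081^{2} = 1168561$)
$h + \left(303 T - 533\right) = 1168561 + \left(303 \cdot 935 - 533\right) = 1168561 + \left(283305 - 533\right) = 1168561 + 282772 = 1451333$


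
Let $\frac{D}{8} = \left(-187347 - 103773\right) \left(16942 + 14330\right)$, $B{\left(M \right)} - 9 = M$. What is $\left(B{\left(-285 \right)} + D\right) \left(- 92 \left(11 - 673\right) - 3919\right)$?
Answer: $-4150288063011060$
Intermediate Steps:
$B{\left(M \right)} = 9 + M$
$D = -72831237120$ ($D = 8 \left(-187347 - 103773\right) \left(16942 + 14330\right) = 8 \left(\left(-291120\right) 31272\right) = 8 \left(-9103904640\right) = -72831237120$)
$\left(B{\left(-285 \right)} + D\right) \left(- 92 \left(11 - 673\right) - 3919\right) = \left(\left(9 - 285\right) - 72831237120\right) \left(- 92 \left(11 - 673\right) - 3919\right) = \left(-276 - 72831237120\right) \left(\left(-92\right) \left(-662\right) - 3919\right) = - 72831237396 \left(60904 - 3919\right) = \left(-72831237396\right) 56985 = -4150288063011060$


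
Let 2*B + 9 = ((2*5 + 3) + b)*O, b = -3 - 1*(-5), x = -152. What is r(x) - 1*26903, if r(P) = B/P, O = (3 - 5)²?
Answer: -8178563/304 ≈ -26903.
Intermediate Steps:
O = 4 (O = (-2)² = 4)
b = 2 (b = -3 + 5 = 2)
B = 51/2 (B = -9/2 + (((2*5 + 3) + 2)*4)/2 = -9/2 + (((10 + 3) + 2)*4)/2 = -9/2 + ((13 + 2)*4)/2 = -9/2 + (15*4)/2 = -9/2 + (½)*60 = -9/2 + 30 = 51/2 ≈ 25.500)
r(P) = 51/(2*P)
r(x) - 1*26903 = (51/2)/(-152) - 1*26903 = (51/2)*(-1/152) - 26903 = -51/304 - 26903 = -8178563/304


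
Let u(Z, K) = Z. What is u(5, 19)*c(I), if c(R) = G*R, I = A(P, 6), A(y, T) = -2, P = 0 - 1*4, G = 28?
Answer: -280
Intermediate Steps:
P = -4 (P = 0 - 4 = -4)
I = -2
c(R) = 28*R
u(5, 19)*c(I) = 5*(28*(-2)) = 5*(-56) = -280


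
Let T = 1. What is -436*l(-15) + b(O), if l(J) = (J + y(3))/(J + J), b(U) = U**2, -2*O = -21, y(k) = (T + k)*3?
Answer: 1333/20 ≈ 66.650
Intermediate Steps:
y(k) = 3 + 3*k (y(k) = (1 + k)*3 = 3 + 3*k)
O = 21/2 (O = -1/2*(-21) = 21/2 ≈ 10.500)
l(J) = (12 + J)/(2*J) (l(J) = (J + (3 + 3*3))/(J + J) = (J + (3 + 9))/((2*J)) = (J + 12)*(1/(2*J)) = (12 + J)*(1/(2*J)) = (12 + J)/(2*J))
-436*l(-15) + b(O) = -218*(12 - 15)/(-15) + (21/2)**2 = -218*(-1)*(-3)/15 + 441/4 = -436*1/10 + 441/4 = -218/5 + 441/4 = 1333/20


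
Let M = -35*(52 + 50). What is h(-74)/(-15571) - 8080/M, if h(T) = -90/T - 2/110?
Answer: 1113139718/491837115 ≈ 2.2632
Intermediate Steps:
h(T) = -1/55 - 90/T (h(T) = -90/T - 2*1/110 = -90/T - 1/55 = -1/55 - 90/T)
M = -3570 (M = -35*102 = -3570)
h(-74)/(-15571) - 8080/M = ((1/55)*(-4950 - 1*(-74))/(-74))/(-15571) - 8080/(-3570) = ((1/55)*(-1/74)*(-4950 + 74))*(-1/15571) - 8080*(-1/3570) = ((1/55)*(-1/74)*(-4876))*(-1/15571) + 808/357 = (2438/2035)*(-1/15571) + 808/357 = -106/1377695 + 808/357 = 1113139718/491837115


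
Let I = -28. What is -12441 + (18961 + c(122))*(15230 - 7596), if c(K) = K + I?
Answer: 145453429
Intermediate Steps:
c(K) = -28 + K (c(K) = K - 28 = -28 + K)
-12441 + (18961 + c(122))*(15230 - 7596) = -12441 + (18961 + (-28 + 122))*(15230 - 7596) = -12441 + (18961 + 94)*7634 = -12441 + 19055*7634 = -12441 + 145465870 = 145453429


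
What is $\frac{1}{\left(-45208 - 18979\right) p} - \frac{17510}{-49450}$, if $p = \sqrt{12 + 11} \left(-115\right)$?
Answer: $\frac{1751}{4945} + \frac{\sqrt{23}}{169774615} \approx 0.35409$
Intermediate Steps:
$p = - 115 \sqrt{23}$ ($p = \sqrt{23} \left(-115\right) = - 115 \sqrt{23} \approx -551.52$)
$\frac{1}{\left(-45208 - 18979\right) p} - \frac{17510}{-49450} = \frac{1}{\left(-45208 - 18979\right) \left(- 115 \sqrt{23}\right)} - \frac{17510}{-49450} = \frac{\left(- \frac{1}{2645}\right) \sqrt{23}}{-64187} - - \frac{1751}{4945} = - \frac{\left(- \frac{1}{2645}\right) \sqrt{23}}{64187} + \frac{1751}{4945} = \frac{\sqrt{23}}{169774615} + \frac{1751}{4945} = \frac{1751}{4945} + \frac{\sqrt{23}}{169774615}$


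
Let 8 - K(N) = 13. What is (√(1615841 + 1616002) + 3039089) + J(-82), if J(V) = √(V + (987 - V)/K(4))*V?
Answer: 3039089 + 31*√3363 - 82*I*√7395/5 ≈ 3.0409e+6 - 1410.3*I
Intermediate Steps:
K(N) = -5 (K(N) = 8 - 1*13 = 8 - 13 = -5)
J(V) = V*√(-987/5 + 6*V/5) (J(V) = √(V + (987 - V)/(-5))*V = √(V + (987 - V)*(-⅕))*V = √(V + (-987/5 + V/5))*V = √(-987/5 + 6*V/5)*V = V*√(-987/5 + 6*V/5))
(√(1615841 + 1616002) + 3039089) + J(-82) = (√(1615841 + 1616002) + 3039089) + (⅕)*(-82)*√(-4935 + 30*(-82)) = (√3231843 + 3039089) + (⅕)*(-82)*√(-4935 - 2460) = (31*√3363 + 3039089) + (⅕)*(-82)*√(-7395) = (3039089 + 31*√3363) + (⅕)*(-82)*(I*√7395) = (3039089 + 31*√3363) - 82*I*√7395/5 = 3039089 + 31*√3363 - 82*I*√7395/5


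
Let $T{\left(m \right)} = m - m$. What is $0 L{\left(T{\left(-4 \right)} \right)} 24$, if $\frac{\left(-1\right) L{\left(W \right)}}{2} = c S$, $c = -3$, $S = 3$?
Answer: $0$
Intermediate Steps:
$T{\left(m \right)} = 0$
$L{\left(W \right)} = 18$ ($L{\left(W \right)} = - 2 \left(\left(-3\right) 3\right) = \left(-2\right) \left(-9\right) = 18$)
$0 L{\left(T{\left(-4 \right)} \right)} 24 = 0 \cdot 18 \cdot 24 = 0 \cdot 24 = 0$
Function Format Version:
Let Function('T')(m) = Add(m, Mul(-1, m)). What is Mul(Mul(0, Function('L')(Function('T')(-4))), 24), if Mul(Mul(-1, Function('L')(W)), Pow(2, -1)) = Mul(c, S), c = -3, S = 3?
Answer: 0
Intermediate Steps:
Function('T')(m) = 0
Function('L')(W) = 18 (Function('L')(W) = Mul(-2, Mul(-3, 3)) = Mul(-2, -9) = 18)
Mul(Mul(0, Function('L')(Function('T')(-4))), 24) = Mul(Mul(0, 18), 24) = Mul(0, 24) = 0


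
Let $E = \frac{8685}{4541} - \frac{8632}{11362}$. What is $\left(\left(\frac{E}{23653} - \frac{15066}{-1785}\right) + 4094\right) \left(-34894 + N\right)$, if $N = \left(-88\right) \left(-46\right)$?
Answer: $- \frac{26572084720161857994}{209983173715} \approx -1.2654 \cdot 10^{8}$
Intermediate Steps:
$E = \frac{120407}{104443}$ ($E = 8685 \cdot \frac{1}{4541} - \frac{332}{437} = \frac{8685}{4541} - \frac{332}{437} = \frac{120407}{104443} \approx 1.1528$)
$N = 4048$
$\left(\left(\frac{E}{23653} - \frac{15066}{-1785}\right) + 4094\right) \left(-34894 + N\right) = \left(\left(\frac{120407}{104443 \cdot 23653} - \frac{15066}{-1785}\right) + 4094\right) \left(-34894 + 4048\right) = \left(\left(\frac{120407}{104443} \cdot \frac{1}{23653} - - \frac{5022}{595}\right) + 4094\right) \left(-30846\right) = \left(\left(\frac{17201}{352912897} + \frac{5022}{595}\right) + 4094\right) \left(-30846\right) = \left(\frac{1772338803329}{209983173715} + 4094\right) \left(-30846\right) = \frac{861443451992539}{209983173715} \left(-30846\right) = - \frac{26572084720161857994}{209983173715}$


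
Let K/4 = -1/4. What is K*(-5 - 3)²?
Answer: -64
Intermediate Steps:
K = -1 (K = 4*(-1/4) = 4*(-1*¼) = 4*(-¼) = -1)
K*(-5 - 3)² = -(-5 - 3)² = -1*(-8)² = -1*64 = -64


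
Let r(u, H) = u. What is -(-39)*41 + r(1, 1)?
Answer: 1600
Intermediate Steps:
-(-39)*41 + r(1, 1) = -(-39)*41 + 1 = -39*(-41) + 1 = 1599 + 1 = 1600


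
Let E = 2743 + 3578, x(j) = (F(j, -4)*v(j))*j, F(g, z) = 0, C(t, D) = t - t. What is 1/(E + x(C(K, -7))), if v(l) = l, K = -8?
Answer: 1/6321 ≈ 0.00015820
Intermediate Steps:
C(t, D) = 0
x(j) = 0 (x(j) = (0*j)*j = 0*j = 0)
E = 6321
1/(E + x(C(K, -7))) = 1/(6321 + 0) = 1/6321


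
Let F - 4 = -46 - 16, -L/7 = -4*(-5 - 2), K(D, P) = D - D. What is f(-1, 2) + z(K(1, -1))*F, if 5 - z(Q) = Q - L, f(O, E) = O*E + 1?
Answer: 11077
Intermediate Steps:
K(D, P) = 0
f(O, E) = 1 + E*O (f(O, E) = E*O + 1 = 1 + E*O)
L = -196 (L = -(-28)*(-5 - 2) = -(-28)*(-7) = -7*28 = -196)
z(Q) = -191 - Q (z(Q) = 5 - (Q - 1*(-196)) = 5 - (Q + 196) = 5 - (196 + Q) = 5 + (-196 - Q) = -191 - Q)
F = -58 (F = 4 + (-46 - 16) = 4 - 62 = -58)
f(-1, 2) + z(K(1, -1))*F = (1 + 2*(-1)) + (-191 - 1*0)*(-58) = (1 - 2) + (-191 + 0)*(-58) = -1 - 191*(-58) = -1 + 11078 = 11077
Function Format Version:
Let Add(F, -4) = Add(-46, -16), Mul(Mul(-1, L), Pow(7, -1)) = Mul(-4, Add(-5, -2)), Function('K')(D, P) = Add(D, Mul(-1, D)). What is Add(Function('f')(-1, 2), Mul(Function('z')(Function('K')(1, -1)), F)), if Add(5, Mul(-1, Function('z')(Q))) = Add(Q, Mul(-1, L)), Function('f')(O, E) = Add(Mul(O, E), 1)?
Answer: 11077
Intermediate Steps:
Function('K')(D, P) = 0
Function('f')(O, E) = Add(1, Mul(E, O)) (Function('f')(O, E) = Add(Mul(E, O), 1) = Add(1, Mul(E, O)))
L = -196 (L = Mul(-7, Mul(-4, Add(-5, -2))) = Mul(-7, Mul(-4, -7)) = Mul(-7, 28) = -196)
Function('z')(Q) = Add(-191, Mul(-1, Q)) (Function('z')(Q) = Add(5, Mul(-1, Add(Q, Mul(-1, -196)))) = Add(5, Mul(-1, Add(Q, 196))) = Add(5, Mul(-1, Add(196, Q))) = Add(5, Add(-196, Mul(-1, Q))) = Add(-191, Mul(-1, Q)))
F = -58 (F = Add(4, Add(-46, -16)) = Add(4, -62) = -58)
Add(Function('f')(-1, 2), Mul(Function('z')(Function('K')(1, -1)), F)) = Add(Add(1, Mul(2, -1)), Mul(Add(-191, Mul(-1, 0)), -58)) = Add(Add(1, -2), Mul(Add(-191, 0), -58)) = Add(-1, Mul(-191, -58)) = Add(-1, 11078) = 11077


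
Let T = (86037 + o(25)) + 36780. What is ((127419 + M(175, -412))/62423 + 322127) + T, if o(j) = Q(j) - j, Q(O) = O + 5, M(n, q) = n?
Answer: 27775179021/62423 ≈ 4.4495e+5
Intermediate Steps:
Q(O) = 5 + O
o(j) = 5 (o(j) = (5 + j) - j = 5)
T = 122822 (T = (86037 + 5) + 36780 = 86042 + 36780 = 122822)
((127419 + M(175, -412))/62423 + 322127) + T = ((127419 + 175)/62423 + 322127) + 122822 = (127594*(1/62423) + 322127) + 122822 = (127594/62423 + 322127) + 122822 = 20108261315/62423 + 122822 = 27775179021/62423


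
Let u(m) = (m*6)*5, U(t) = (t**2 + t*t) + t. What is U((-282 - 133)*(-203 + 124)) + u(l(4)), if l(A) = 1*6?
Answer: 2149745415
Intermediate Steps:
l(A) = 6
U(t) = t + 2*t**2 (U(t) = (t**2 + t**2) + t = 2*t**2 + t = t + 2*t**2)
u(m) = 30*m (u(m) = (6*m)*5 = 30*m)
U((-282 - 133)*(-203 + 124)) + u(l(4)) = ((-282 - 133)*(-203 + 124))*(1 + 2*((-282 - 133)*(-203 + 124))) + 30*6 = (-415*(-79))*(1 + 2*(-415*(-79))) + 180 = 32785*(1 + 2*32785) + 180 = 32785*(1 + 65570) + 180 = 32785*65571 + 180 = 2149745235 + 180 = 2149745415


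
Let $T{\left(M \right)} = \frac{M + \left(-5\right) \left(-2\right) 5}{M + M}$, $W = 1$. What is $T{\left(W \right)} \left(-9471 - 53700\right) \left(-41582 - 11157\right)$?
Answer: $\frac{169910343819}{2} \approx 8.4955 \cdot 10^{10}$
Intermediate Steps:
$T{\left(M \right)} = \frac{50 + M}{2 M}$ ($T{\left(M \right)} = \frac{M + 10 \cdot 5}{2 M} = \left(M + 50\right) \frac{1}{2 M} = \left(50 + M\right) \frac{1}{2 M} = \frac{50 + M}{2 M}$)
$T{\left(W \right)} \left(-9471 - 53700\right) \left(-41582 - 11157\right) = \frac{50 + 1}{2 \cdot 1} \left(-9471 - 53700\right) \left(-41582 - 11157\right) = \frac{1}{2} \cdot 1 \cdot 51 \left(\left(-63171\right) \left(-52739\right)\right) = \frac{51}{2} \cdot 3331575369 = \frac{169910343819}{2}$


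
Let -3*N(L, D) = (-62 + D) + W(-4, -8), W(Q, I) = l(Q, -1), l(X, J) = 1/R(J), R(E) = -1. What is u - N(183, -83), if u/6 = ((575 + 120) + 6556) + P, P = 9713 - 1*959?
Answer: 287944/3 ≈ 95981.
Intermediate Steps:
P = 8754 (P = 9713 - 959 = 8754)
l(X, J) = -1 (l(X, J) = 1/(-1) = -1)
W(Q, I) = -1
N(L, D) = 21 - D/3 (N(L, D) = -((-62 + D) - 1)/3 = -(-63 + D)/3 = 21 - D/3)
u = 96030 (u = 6*(((575 + 120) + 6556) + 8754) = 6*((695 + 6556) + 8754) = 6*(7251 + 8754) = 6*16005 = 96030)
u - N(183, -83) = 96030 - (21 - 1/3*(-83)) = 96030 - (21 + 83/3) = 96030 - 1*146/3 = 96030 - 146/3 = 287944/3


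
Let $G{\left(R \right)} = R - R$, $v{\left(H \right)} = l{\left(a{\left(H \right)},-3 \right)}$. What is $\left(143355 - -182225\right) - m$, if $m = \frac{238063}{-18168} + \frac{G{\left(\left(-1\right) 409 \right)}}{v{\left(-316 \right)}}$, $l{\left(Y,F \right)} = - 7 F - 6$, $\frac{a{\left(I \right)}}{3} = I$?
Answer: $\frac{5915375503}{18168} \approx 3.2559 \cdot 10^{5}$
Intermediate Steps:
$a{\left(I \right)} = 3 I$
$l{\left(Y,F \right)} = -6 - 7 F$
$v{\left(H \right)} = 15$ ($v{\left(H \right)} = -6 - -21 = -6 + 21 = 15$)
$G{\left(R \right)} = 0$
$m = - \frac{238063}{18168}$ ($m = \frac{238063}{-18168} + \frac{0}{15} = 238063 \left(- \frac{1}{18168}\right) + 0 \cdot \frac{1}{15} = - \frac{238063}{18168} + 0 = - \frac{238063}{18168} \approx -13.103$)
$\left(143355 - -182225\right) - m = \left(143355 - -182225\right) - - \frac{238063}{18168} = \left(143355 + 182225\right) + \frac{238063}{18168} = 325580 + \frac{238063}{18168} = \frac{5915375503}{18168}$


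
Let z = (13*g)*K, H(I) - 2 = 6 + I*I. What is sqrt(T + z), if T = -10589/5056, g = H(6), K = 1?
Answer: sqrt(227633997)/632 ≈ 23.873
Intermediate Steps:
H(I) = 8 + I**2 (H(I) = 2 + (6 + I*I) = 2 + (6 + I**2) = 8 + I**2)
g = 44 (g = 8 + 6**2 = 8 + 36 = 44)
T = -10589/5056 (T = -10589*1/5056 = -10589/5056 ≈ -2.0943)
z = 572 (z = (13*44)*1 = 572*1 = 572)
sqrt(T + z) = sqrt(-10589/5056 + 572) = sqrt(2881443/5056) = sqrt(227633997)/632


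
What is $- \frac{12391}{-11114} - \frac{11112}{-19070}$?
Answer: $\frac{179897569}{105971990} \approx 1.6976$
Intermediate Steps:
$- \frac{12391}{-11114} - \frac{11112}{-19070} = \left(-12391\right) \left(- \frac{1}{11114}\right) - - \frac{5556}{9535} = \frac{12391}{11114} + \frac{5556}{9535} = \frac{179897569}{105971990}$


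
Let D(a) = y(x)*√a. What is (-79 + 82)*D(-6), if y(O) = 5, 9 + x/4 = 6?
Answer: 15*I*√6 ≈ 36.742*I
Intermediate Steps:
x = -12 (x = -36 + 4*6 = -36 + 24 = -12)
D(a) = 5*√a
(-79 + 82)*D(-6) = (-79 + 82)*(5*√(-6)) = 3*(5*(I*√6)) = 3*(5*I*√6) = 15*I*√6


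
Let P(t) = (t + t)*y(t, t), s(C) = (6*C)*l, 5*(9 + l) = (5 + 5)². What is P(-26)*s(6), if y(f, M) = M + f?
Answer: 1070784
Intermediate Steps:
l = 11 (l = -9 + (5 + 5)²/5 = -9 + (⅕)*10² = -9 + (⅕)*100 = -9 + 20 = 11)
s(C) = 66*C (s(C) = (6*C)*11 = 66*C)
P(t) = 4*t² (P(t) = (t + t)*(t + t) = (2*t)*(2*t) = 4*t²)
P(-26)*s(6) = (4*(-26)²)*(66*6) = (4*676)*396 = 2704*396 = 1070784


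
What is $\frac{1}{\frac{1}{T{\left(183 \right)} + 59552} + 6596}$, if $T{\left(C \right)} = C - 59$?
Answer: $\frac{59676}{393622897} \approx 0.00015161$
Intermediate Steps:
$T{\left(C \right)} = -59 + C$ ($T{\left(C \right)} = C - 59 = -59 + C$)
$\frac{1}{\frac{1}{T{\left(183 \right)} + 59552} + 6596} = \frac{1}{\frac{1}{\left(-59 + 183\right) + 59552} + 6596} = \frac{1}{\frac{1}{124 + 59552} + 6596} = \frac{1}{\frac{1}{59676} + 6596} = \frac{1}{\frac{393622897}{59676}} = \frac{59676}{393622897}$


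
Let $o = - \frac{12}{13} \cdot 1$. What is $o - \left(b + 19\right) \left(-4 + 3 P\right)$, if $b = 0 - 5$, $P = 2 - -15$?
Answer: $- \frac{8566}{13} \approx -658.92$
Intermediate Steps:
$P = 17$ ($P = 2 + 15 = 17$)
$o = - \frac{12}{13}$ ($o = \left(-12\right) \frac{1}{13} \cdot 1 = \left(- \frac{12}{13}\right) 1 = - \frac{12}{13} \approx -0.92308$)
$b = -5$
$o - \left(b + 19\right) \left(-4 + 3 P\right) = - \frac{12}{13} - \left(-5 + 19\right) \left(-4 + 3 \cdot 17\right) = - \frac{12}{13} - 14 \left(-4 + 51\right) = - \frac{12}{13} - 14 \cdot 47 = - \frac{12}{13} - 658 = - \frac{8566}{13}$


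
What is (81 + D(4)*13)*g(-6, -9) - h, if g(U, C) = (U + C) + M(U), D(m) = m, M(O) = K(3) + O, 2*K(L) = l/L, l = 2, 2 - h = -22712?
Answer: -76388/3 ≈ -25463.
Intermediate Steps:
h = 22714 (h = 2 - 1*(-22712) = 2 + 22712 = 22714)
K(L) = 1/L (K(L) = (2/L)/2 = 1/L)
M(O) = ⅓ + O (M(O) = 1/3 + O = ⅓ + O)
g(U, C) = ⅓ + C + 2*U (g(U, C) = (U + C) + (⅓ + U) = (C + U) + (⅓ + U) = ⅓ + C + 2*U)
(81 + D(4)*13)*g(-6, -9) - h = (81 + 4*13)*(⅓ - 9 + 2*(-6)) - 1*22714 = (81 + 52)*(⅓ - 9 - 12) - 22714 = 133*(-62/3) - 22714 = -8246/3 - 22714 = -76388/3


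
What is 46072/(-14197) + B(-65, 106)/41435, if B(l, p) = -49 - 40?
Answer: -1910256853/588252695 ≈ -3.2473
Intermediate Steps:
B(l, p) = -89
46072/(-14197) + B(-65, 106)/41435 = 46072/(-14197) - 89/41435 = 46072*(-1/14197) - 89*1/41435 = -46072/14197 - 89/41435 = -1910256853/588252695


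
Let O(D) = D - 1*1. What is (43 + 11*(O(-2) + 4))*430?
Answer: 23220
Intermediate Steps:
O(D) = -1 + D (O(D) = D - 1 = -1 + D)
(43 + 11*(O(-2) + 4))*430 = (43 + 11*((-1 - 2) + 4))*430 = (43 + 11*(-3 + 4))*430 = (43 + 11*1)*430 = (43 + 11)*430 = 54*430 = 23220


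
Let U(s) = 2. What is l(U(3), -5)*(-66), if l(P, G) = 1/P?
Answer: -33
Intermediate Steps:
l(U(3), -5)*(-66) = -66/2 = (½)*(-66) = -33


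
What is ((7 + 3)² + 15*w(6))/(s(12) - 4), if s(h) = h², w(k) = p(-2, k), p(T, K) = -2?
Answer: ½ ≈ 0.50000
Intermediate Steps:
w(k) = -2
((7 + 3)² + 15*w(6))/(s(12) - 4) = ((7 + 3)² + 15*(-2))/(12² - 4) = (10² - 30)/(144 - 4) = (100 - 30)/140 = (1/140)*70 = ½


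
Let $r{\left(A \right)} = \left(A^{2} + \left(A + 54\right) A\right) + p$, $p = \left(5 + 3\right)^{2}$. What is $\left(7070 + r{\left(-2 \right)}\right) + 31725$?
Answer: $38759$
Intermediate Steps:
$p = 64$ ($p = 8^{2} = 64$)
$r{\left(A \right)} = 64 + A^{2} + A \left(54 + A\right)$ ($r{\left(A \right)} = \left(A^{2} + \left(A + 54\right) A\right) + 64 = \left(A^{2} + \left(54 + A\right) A\right) + 64 = \left(A^{2} + A \left(54 + A\right)\right) + 64 = 64 + A^{2} + A \left(54 + A\right)$)
$\left(7070 + r{\left(-2 \right)}\right) + 31725 = \left(7070 + \left(64 + 2 \left(-2\right)^{2} + 54 \left(-2\right)\right)\right) + 31725 = \left(7070 + \left(64 + 2 \cdot 4 - 108\right)\right) + 31725 = \left(7070 + \left(64 + 8 - 108\right)\right) + 31725 = \left(7070 - 36\right) + 31725 = 7034 + 31725 = 38759$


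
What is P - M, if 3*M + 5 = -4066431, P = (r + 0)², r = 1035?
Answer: 7280111/3 ≈ 2.4267e+6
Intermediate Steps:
P = 1071225 (P = (1035 + 0)² = 1035² = 1071225)
M = -4066436/3 (M = -5/3 + (⅓)*(-4066431) = -5/3 - 1355477 = -4066436/3 ≈ -1.3555e+6)
P - M = 1071225 - 1*(-4066436/3) = 1071225 + 4066436/3 = 7280111/3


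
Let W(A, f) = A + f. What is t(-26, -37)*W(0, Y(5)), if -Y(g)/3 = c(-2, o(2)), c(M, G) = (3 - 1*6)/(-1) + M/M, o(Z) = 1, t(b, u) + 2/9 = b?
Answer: 944/3 ≈ 314.67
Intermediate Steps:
t(b, u) = -2/9 + b
c(M, G) = 4 (c(M, G) = (3 - 6)*(-1) + 1 = -3*(-1) + 1 = 3 + 1 = 4)
Y(g) = -12 (Y(g) = -3*4 = -12)
t(-26, -37)*W(0, Y(5)) = (-2/9 - 26)*(0 - 12) = -236/9*(-12) = 944/3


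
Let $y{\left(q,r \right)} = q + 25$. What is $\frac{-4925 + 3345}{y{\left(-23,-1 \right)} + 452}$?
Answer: $- \frac{790}{227} \approx -3.4802$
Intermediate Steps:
$y{\left(q,r \right)} = 25 + q$
$\frac{-4925 + 3345}{y{\left(-23,-1 \right)} + 452} = \frac{-4925 + 3345}{\left(25 - 23\right) + 452} = - \frac{1580}{2 + 452} = - \frac{1580}{454} = \left(-1580\right) \frac{1}{454} = - \frac{790}{227}$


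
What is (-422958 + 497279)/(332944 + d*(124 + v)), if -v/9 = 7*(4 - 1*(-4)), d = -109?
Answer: 74321/374364 ≈ 0.19853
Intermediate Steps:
v = -504 (v = -63*(4 - 1*(-4)) = -63*(4 + 4) = -63*8 = -9*56 = -504)
(-422958 + 497279)/(332944 + d*(124 + v)) = (-422958 + 497279)/(332944 - 109*(124 - 504)) = 74321/(332944 - 109*(-380)) = 74321/(332944 + 41420) = 74321/374364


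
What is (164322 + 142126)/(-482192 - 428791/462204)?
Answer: -141641491392/222871499959 ≈ -0.63553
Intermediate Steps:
(164322 + 142126)/(-482192 - 428791/462204) = 306448/(-482192 - 428791*1/462204) = 306448/(-482192 - 428791/462204) = 306448/(-222871499959/462204) = 306448*(-462204/222871499959) = -141641491392/222871499959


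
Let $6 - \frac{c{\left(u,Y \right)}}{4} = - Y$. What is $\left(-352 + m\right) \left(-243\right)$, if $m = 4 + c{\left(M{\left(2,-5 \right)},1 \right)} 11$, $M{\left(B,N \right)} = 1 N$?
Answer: $9720$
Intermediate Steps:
$M{\left(B,N \right)} = N$
$c{\left(u,Y \right)} = 24 + 4 Y$ ($c{\left(u,Y \right)} = 24 - 4 \left(- Y\right) = 24 + 4 Y$)
$m = 312$ ($m = 4 + \left(24 + 4 \cdot 1\right) 11 = 4 + \left(24 + 4\right) 11 = 4 + 28 \cdot 11 = 4 + 308 = 312$)
$\left(-352 + m\right) \left(-243\right) = \left(-352 + 312\right) \left(-243\right) = \left(-40\right) \left(-243\right) = 9720$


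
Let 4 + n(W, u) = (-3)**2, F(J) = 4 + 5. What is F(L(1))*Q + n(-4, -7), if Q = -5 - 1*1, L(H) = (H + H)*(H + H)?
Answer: -49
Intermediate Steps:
L(H) = 4*H**2 (L(H) = (2*H)*(2*H) = 4*H**2)
F(J) = 9
Q = -6 (Q = -5 - 1 = -6)
n(W, u) = 5 (n(W, u) = -4 + (-3)**2 = -4 + 9 = 5)
F(L(1))*Q + n(-4, -7) = 9*(-6) + 5 = -54 + 5 = -49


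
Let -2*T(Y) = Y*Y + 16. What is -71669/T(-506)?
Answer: 71669/128026 ≈ 0.55980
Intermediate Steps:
T(Y) = -8 - Y²/2 (T(Y) = -(Y*Y + 16)/2 = -(Y² + 16)/2 = -(16 + Y²)/2 = -8 - Y²/2)
-71669/T(-506) = -71669/(-8 - ½*(-506)²) = -71669/(-8 - ½*256036) = -71669/(-8 - 128018) = -71669/(-128026) = -71669*(-1/128026) = 71669/128026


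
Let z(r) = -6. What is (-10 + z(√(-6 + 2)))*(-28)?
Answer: 448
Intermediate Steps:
(-10 + z(√(-6 + 2)))*(-28) = (-10 - 6)*(-28) = -16*(-28) = 448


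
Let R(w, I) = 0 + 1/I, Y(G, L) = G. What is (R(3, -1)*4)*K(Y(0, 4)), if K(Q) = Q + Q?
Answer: 0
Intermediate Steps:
R(w, I) = 1/I
K(Q) = 2*Q
(R(3, -1)*4)*K(Y(0, 4)) = (4/(-1))*(2*0) = -1*4*0 = -4*0 = 0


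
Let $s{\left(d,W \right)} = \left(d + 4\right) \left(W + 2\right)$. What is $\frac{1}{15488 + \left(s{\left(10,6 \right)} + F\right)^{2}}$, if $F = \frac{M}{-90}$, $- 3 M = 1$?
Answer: $\frac{72900}{2043593281} \approx 3.5672 \cdot 10^{-5}$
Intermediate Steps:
$M = - \frac{1}{3}$ ($M = \left(- \frac{1}{3}\right) 1 = - \frac{1}{3} \approx -0.33333$)
$s{\left(d,W \right)} = \left(2 + W\right) \left(4 + d\right)$ ($s{\left(d,W \right)} = \left(4 + d\right) \left(2 + W\right) = \left(2 + W\right) \left(4 + d\right)$)
$F = \frac{1}{270}$ ($F = - \frac{1}{3 \left(-90\right)} = \left(- \frac{1}{3}\right) \left(- \frac{1}{90}\right) = \frac{1}{270} \approx 0.0037037$)
$\frac{1}{15488 + \left(s{\left(10,6 \right)} + F\right)^{2}} = \frac{1}{15488 + \left(\left(8 + 2 \cdot 10 + 4 \cdot 6 + 6 \cdot 10\right) + \frac{1}{270}\right)^{2}} = \frac{1}{15488 + \left(\left(8 + 20 + 24 + 60\right) + \frac{1}{270}\right)^{2}} = \frac{1}{15488 + \left(112 + \frac{1}{270}\right)^{2}} = \frac{1}{15488 + \left(\frac{30241}{270}\right)^{2}} = \frac{1}{15488 + \frac{914518081}{72900}} = \frac{1}{\frac{2043593281}{72900}} = \frac{72900}{2043593281}$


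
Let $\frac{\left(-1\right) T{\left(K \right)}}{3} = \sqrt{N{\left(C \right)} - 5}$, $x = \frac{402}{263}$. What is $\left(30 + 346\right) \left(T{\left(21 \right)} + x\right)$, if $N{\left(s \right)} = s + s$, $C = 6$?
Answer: $\frac{151152}{263} - 1128 \sqrt{7} \approx -2409.7$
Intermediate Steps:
$N{\left(s \right)} = 2 s$
$x = \frac{402}{263}$ ($x = 402 \cdot \frac{1}{263} = \frac{402}{263} \approx 1.5285$)
$T{\left(K \right)} = - 3 \sqrt{7}$ ($T{\left(K \right)} = - 3 \sqrt{2 \cdot 6 - 5} = - 3 \sqrt{12 - 5} = - 3 \sqrt{7}$)
$\left(30 + 346\right) \left(T{\left(21 \right)} + x\right) = \left(30 + 346\right) \left(- 3 \sqrt{7} + \frac{402}{263}\right) = 376 \left(\frac{402}{263} - 3 \sqrt{7}\right) = \frac{151152}{263} - 1128 \sqrt{7}$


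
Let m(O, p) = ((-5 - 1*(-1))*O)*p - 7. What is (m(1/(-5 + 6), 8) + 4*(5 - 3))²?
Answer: 961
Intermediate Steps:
m(O, p) = -7 - 4*O*p (m(O, p) = ((-5 + 1)*O)*p - 7 = (-4*O)*p - 7 = -4*O*p - 7 = -7 - 4*O*p)
(m(1/(-5 + 6), 8) + 4*(5 - 3))² = ((-7 - 4*8/(-5 + 6)) + 4*(5 - 3))² = ((-7 - 4*8/1) + 4*2)² = ((-7 - 4*1*8) + 8)² = ((-7 - 32) + 8)² = (-39 + 8)² = (-31)² = 961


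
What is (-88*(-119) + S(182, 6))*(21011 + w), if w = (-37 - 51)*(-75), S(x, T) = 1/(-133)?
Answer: 38455910525/133 ≈ 2.8914e+8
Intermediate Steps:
S(x, T) = -1/133
w = 6600 (w = -88*(-75) = 6600)
(-88*(-119) + S(182, 6))*(21011 + w) = (-88*(-119) - 1/133)*(21011 + 6600) = (10472 - 1/133)*27611 = (1392775/133)*27611 = 38455910525/133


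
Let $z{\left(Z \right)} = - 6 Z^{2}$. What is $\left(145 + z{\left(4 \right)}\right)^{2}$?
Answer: $2401$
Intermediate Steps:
$\left(145 + z{\left(4 \right)}\right)^{2} = \left(145 - 6 \cdot 4^{2}\right)^{2} = \left(145 - 96\right)^{2} = 49^{2} = 2401$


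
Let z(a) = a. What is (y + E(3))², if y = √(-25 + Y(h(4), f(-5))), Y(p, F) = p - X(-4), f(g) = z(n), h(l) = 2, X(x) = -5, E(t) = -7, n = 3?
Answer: 31 - 42*I*√2 ≈ 31.0 - 59.397*I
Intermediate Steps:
f(g) = 3
Y(p, F) = 5 + p (Y(p, F) = p - 1*(-5) = p + 5 = 5 + p)
y = 3*I*√2 (y = √(-25 + (5 + 2)) = √(-25 + 7) = √(-18) = 3*I*√2 ≈ 4.2426*I)
(y + E(3))² = (3*I*√2 - 7)² = (-7 + 3*I*√2)²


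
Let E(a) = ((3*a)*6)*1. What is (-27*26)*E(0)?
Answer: 0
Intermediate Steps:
E(a) = 18*a (E(a) = (18*a)*1 = 18*a)
(-27*26)*E(0) = (-27*26)*(18*0) = -702*0 = 0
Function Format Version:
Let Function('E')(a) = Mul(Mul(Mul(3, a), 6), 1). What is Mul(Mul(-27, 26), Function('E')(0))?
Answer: 0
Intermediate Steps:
Function('E')(a) = Mul(18, a) (Function('E')(a) = Mul(Mul(18, a), 1) = Mul(18, a))
Mul(Mul(-27, 26), Function('E')(0)) = Mul(Mul(-27, 26), Mul(18, 0)) = Mul(-702, 0) = 0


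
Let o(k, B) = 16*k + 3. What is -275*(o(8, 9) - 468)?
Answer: 92675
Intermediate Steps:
o(k, B) = 3 + 16*k
-275*(o(8, 9) - 468) = -275*((3 + 16*8) - 468) = -275*((3 + 128) - 468) = -275*(131 - 468) = -275*(-337) = 92675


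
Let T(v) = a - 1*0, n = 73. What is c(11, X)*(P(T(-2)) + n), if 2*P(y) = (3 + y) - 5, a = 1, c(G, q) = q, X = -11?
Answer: -1595/2 ≈ -797.50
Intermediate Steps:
T(v) = 1 (T(v) = 1 - 1*0 = 1 + 0 = 1)
P(y) = -1 + y/2 (P(y) = ((3 + y) - 5)/2 = (-2 + y)/2 = -1 + y/2)
c(11, X)*(P(T(-2)) + n) = -11*((-1 + (½)*1) + 73) = -11*((-1 + ½) + 73) = -11*(-½ + 73) = -11*145/2 = -1595/2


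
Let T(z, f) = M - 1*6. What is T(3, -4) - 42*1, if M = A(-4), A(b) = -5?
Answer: -53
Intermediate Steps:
M = -5
T(z, f) = -11 (T(z, f) = -5 - 1*6 = -5 - 6 = -11)
T(3, -4) - 42*1 = -11 - 42*1 = -11 - 42 = -53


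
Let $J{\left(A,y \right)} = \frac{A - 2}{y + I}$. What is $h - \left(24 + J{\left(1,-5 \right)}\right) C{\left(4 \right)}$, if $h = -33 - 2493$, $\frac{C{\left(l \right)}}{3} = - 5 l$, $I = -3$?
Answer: $- \frac{2157}{2} \approx -1078.5$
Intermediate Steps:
$C{\left(l \right)} = - 15 l$ ($C{\left(l \right)} = 3 \left(- 5 l\right) = - 15 l$)
$J{\left(A,y \right)} = \frac{-2 + A}{-3 + y}$ ($J{\left(A,y \right)} = \frac{A - 2}{y - 3} = \frac{-2 + A}{-3 + y}$)
$h = -2526$ ($h = -33 - 2493 = -2526$)
$h - \left(24 + J{\left(1,-5 \right)}\right) C{\left(4 \right)} = -2526 - \left(24 + \frac{-2 + 1}{-3 - 5}\right) \left(\left(-15\right) 4\right) = -2526 - \left(24 + \frac{1}{-8} \left(-1\right)\right) \left(-60\right) = -2526 - \left(24 - - \frac{1}{8}\right) \left(-60\right) = -2526 - \left(24 + \frac{1}{8}\right) \left(-60\right) = -2526 - \frac{193}{8} \left(-60\right) = -2526 - - \frac{2895}{2} = -2526 + \frac{2895}{2} = - \frac{2157}{2}$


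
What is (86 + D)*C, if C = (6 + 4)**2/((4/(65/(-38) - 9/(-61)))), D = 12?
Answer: -4438175/1159 ≈ -3829.3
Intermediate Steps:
C = -90575/2318 (C = 10**2/((4/(65*(-1/38) - 9*(-1/61)))) = 100/((4/(-65/38 + 9/61))) = 100/((4/(-3623/2318))) = 100/((4*(-2318/3623))) = 100/(-9272/3623) = 100*(-3623/9272) = -90575/2318 ≈ -39.075)
(86 + D)*C = (86 + 12)*(-90575/2318) = 98*(-90575/2318) = -4438175/1159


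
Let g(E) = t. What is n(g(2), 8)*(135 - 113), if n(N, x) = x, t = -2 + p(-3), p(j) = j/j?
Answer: 176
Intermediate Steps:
p(j) = 1
t = -1 (t = -2 + 1 = -1)
g(E) = -1
n(g(2), 8)*(135 - 113) = 8*(135 - 113) = 8*22 = 176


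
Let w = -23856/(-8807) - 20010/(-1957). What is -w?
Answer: -222914262/17235299 ≈ -12.934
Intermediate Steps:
w = 222914262/17235299 (w = -23856*(-1/8807) - 20010*(-1/1957) = 23856/8807 + 20010/1957 = 222914262/17235299 ≈ 12.934)
-w = -1*222914262/17235299 = -222914262/17235299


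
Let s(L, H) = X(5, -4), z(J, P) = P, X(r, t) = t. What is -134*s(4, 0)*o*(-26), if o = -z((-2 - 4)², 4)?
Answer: 55744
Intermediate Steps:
s(L, H) = -4
o = -4 (o = -1*4 = -4)
-134*s(4, 0)*o*(-26) = -(-536)*(-4)*(-26) = -134*16*(-26) = -2144*(-26) = 55744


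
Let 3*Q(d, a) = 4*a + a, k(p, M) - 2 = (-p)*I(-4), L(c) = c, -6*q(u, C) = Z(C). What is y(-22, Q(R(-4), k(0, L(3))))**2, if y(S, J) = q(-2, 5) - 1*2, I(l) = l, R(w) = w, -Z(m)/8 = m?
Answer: 196/9 ≈ 21.778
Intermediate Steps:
Z(m) = -8*m
q(u, C) = 4*C/3 (q(u, C) = -(-4)*C/3 = 4*C/3)
k(p, M) = 2 + 4*p (k(p, M) = 2 - p*(-4) = 2 + 4*p)
Q(d, a) = 5*a/3 (Q(d, a) = (4*a + a)/3 = (5*a)/3 = 5*a/3)
y(S, J) = 14/3 (y(S, J) = (4/3)*5 - 1*2 = 20/3 - 2 = 14/3)
y(-22, Q(R(-4), k(0, L(3))))**2 = (14/3)**2 = 196/9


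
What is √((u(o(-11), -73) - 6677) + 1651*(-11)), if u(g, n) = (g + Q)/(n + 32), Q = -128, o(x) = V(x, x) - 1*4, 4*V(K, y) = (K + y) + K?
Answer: I*√166987711/82 ≈ 157.59*I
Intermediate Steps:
V(K, y) = K/2 + y/4 (V(K, y) = ((K + y) + K)/4 = (y + 2*K)/4 = K/2 + y/4)
o(x) = -4 + 3*x/4 (o(x) = (x/2 + x/4) - 1*4 = 3*x/4 - 4 = -4 + 3*x/4)
u(g, n) = (-128 + g)/(32 + n) (u(g, n) = (g - 128)/(n + 32) = (-128 + g)/(32 + n))
√((u(o(-11), -73) - 6677) + 1651*(-11)) = √(((-128 + (-4 + (¾)*(-11)))/(32 - 73) - 6677) + 1651*(-11)) = √(((-128 + (-4 - 33/4))/(-41) - 6677) - 18161) = √((-(-128 - 49/4)/41 - 6677) - 18161) = √((-1/41*(-561/4) - 6677) - 18161) = √((561/164 - 6677) - 18161) = √(-1094467/164 - 18161) = √(-4072871/164) = I*√166987711/82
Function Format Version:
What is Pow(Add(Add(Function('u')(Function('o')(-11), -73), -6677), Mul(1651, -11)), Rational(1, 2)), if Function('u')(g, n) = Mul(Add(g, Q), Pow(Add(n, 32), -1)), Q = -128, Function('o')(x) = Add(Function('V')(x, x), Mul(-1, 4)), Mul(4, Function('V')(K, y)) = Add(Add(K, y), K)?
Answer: Mul(Rational(1, 82), I, Pow(166987711, Rational(1, 2))) ≈ Mul(157.59, I)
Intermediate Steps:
Function('V')(K, y) = Add(Mul(Rational(1, 2), K), Mul(Rational(1, 4), y)) (Function('V')(K, y) = Mul(Rational(1, 4), Add(Add(K, y), K)) = Mul(Rational(1, 4), Add(y, Mul(2, K))) = Add(Mul(Rational(1, 2), K), Mul(Rational(1, 4), y)))
Function('o')(x) = Add(-4, Mul(Rational(3, 4), x)) (Function('o')(x) = Add(Add(Mul(Rational(1, 2), x), Mul(Rational(1, 4), x)), Mul(-1, 4)) = Add(Mul(Rational(3, 4), x), -4) = Add(-4, Mul(Rational(3, 4), x)))
Function('u')(g, n) = Mul(Pow(Add(32, n), -1), Add(-128, g)) (Function('u')(g, n) = Mul(Add(g, -128), Pow(Add(n, 32), -1)) = Mul(Add(-128, g), Pow(Add(32, n), -1)) = Mul(Pow(Add(32, n), -1), Add(-128, g)))
Pow(Add(Add(Function('u')(Function('o')(-11), -73), -6677), Mul(1651, -11)), Rational(1, 2)) = Pow(Add(Add(Mul(Pow(Add(32, -73), -1), Add(-128, Add(-4, Mul(Rational(3, 4), -11)))), -6677), Mul(1651, -11)), Rational(1, 2)) = Pow(Add(Add(Mul(Pow(-41, -1), Add(-128, Add(-4, Rational(-33, 4)))), -6677), -18161), Rational(1, 2)) = Pow(Add(Add(Mul(Rational(-1, 41), Add(-128, Rational(-49, 4))), -6677), -18161), Rational(1, 2)) = Pow(Add(Add(Mul(Rational(-1, 41), Rational(-561, 4)), -6677), -18161), Rational(1, 2)) = Pow(Add(Add(Rational(561, 164), -6677), -18161), Rational(1, 2)) = Pow(Add(Rational(-1094467, 164), -18161), Rational(1, 2)) = Pow(Rational(-4072871, 164), Rational(1, 2)) = Mul(Rational(1, 82), I, Pow(166987711, Rational(1, 2)))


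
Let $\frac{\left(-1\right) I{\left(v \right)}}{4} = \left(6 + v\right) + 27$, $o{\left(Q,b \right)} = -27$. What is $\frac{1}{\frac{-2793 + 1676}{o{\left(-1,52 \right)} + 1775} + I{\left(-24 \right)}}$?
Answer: $- \frac{1748}{64045} \approx -0.027293$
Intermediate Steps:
$I{\left(v \right)} = -132 - 4 v$ ($I{\left(v \right)} = - 4 \left(\left(6 + v\right) + 27\right) = - 4 \left(33 + v\right) = -132 - 4 v$)
$\frac{1}{\frac{-2793 + 1676}{o{\left(-1,52 \right)} + 1775} + I{\left(-24 \right)}} = \frac{1}{\frac{-2793 + 1676}{-27 + 1775} - 36} = \frac{1}{- \frac{1117}{1748} + \left(-132 + 96\right)} = \frac{1}{\left(-1117\right) \frac{1}{1748} - 36} = \frac{1}{- \frac{1117}{1748} - 36} = \frac{1}{- \frac{64045}{1748}} = - \frac{1748}{64045}$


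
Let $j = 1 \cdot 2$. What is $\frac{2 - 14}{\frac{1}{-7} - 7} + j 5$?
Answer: $\frac{292}{25} \approx 11.68$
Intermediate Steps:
$j = 2$
$\frac{2 - 14}{\frac{1}{-7} - 7} + j 5 = \frac{2 - 14}{\frac{1}{-7} - 7} + 2 \cdot 5 = - \frac{12}{- \frac{1}{7} - 7} + 10 = - \frac{12}{- \frac{50}{7}} + 10 = \left(-12\right) \left(- \frac{7}{50}\right) + 10 = \frac{42}{25} + 10 = \frac{292}{25}$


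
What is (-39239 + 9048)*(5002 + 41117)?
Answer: -1392378729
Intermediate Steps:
(-39239 + 9048)*(5002 + 41117) = -30191*46119 = -1392378729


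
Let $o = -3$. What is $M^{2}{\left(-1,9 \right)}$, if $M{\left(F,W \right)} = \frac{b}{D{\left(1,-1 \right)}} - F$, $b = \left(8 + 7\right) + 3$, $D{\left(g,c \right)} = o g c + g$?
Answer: $\frac{121}{4} \approx 30.25$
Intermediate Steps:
$D{\left(g,c \right)} = g - 3 c g$ ($D{\left(g,c \right)} = - 3 g c + g = - 3 c g + g = g - 3 c g$)
$b = 18$ ($b = 15 + 3 = 18$)
$M{\left(F,W \right)} = \frac{9}{2} - F$ ($M{\left(F,W \right)} = \frac{18}{1 \left(1 - -3\right)} - F = \frac{18}{1 \left(1 + 3\right)} - F = \frac{18}{1 \cdot 4} - F = \frac{18}{4} - F = 18 \cdot \frac{1}{4} - F = \frac{9}{2} - F$)
$M^{2}{\left(-1,9 \right)} = \left(\frac{9}{2} - -1\right)^{2} = \left(\frac{9}{2} + 1\right)^{2} = \left(\frac{11}{2}\right)^{2} = \frac{121}{4}$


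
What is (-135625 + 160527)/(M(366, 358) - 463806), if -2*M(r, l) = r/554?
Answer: -13795708/256948707 ≈ -0.053690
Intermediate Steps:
M(r, l) = -r/1108 (M(r, l) = -r/(2*554) = -r/1108)
(-135625 + 160527)/(M(366, 358) - 463806) = (-135625 + 160527)/(-1/1108*366 - 463806) = 24902/(-183/554 - 463806) = 24902/(-256948707/554) = 24902*(-554/256948707) = -13795708/256948707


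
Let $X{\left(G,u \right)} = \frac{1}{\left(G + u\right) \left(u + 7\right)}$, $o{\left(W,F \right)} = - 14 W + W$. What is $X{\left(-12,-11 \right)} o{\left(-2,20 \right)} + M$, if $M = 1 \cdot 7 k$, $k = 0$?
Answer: $\frac{13}{46} \approx 0.28261$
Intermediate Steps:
$o{\left(W,F \right)} = - 13 W$
$X{\left(G,u \right)} = \frac{1}{\left(7 + u\right) \left(G + u\right)}$ ($X{\left(G,u \right)} = \frac{1}{\left(G + u\right) \left(7 + u\right)} = \frac{1}{\left(7 + u\right) \left(G + u\right)}$)
$M = 0$ ($M = 1 \cdot 7 \cdot 0 = 7 \cdot 0 = 0$)
$X{\left(-12,-11 \right)} o{\left(-2,20 \right)} + M = \frac{\left(-13\right) \left(-2\right)}{\left(-11\right)^{2} + 7 \left(-12\right) + 7 \left(-11\right) - -132} + 0 = \frac{1}{121 - 84 - 77 + 132} \cdot 26 + 0 = \frac{1}{92} \cdot 26 + 0 = \frac{13}{46} + 0 = \frac{13}{46}$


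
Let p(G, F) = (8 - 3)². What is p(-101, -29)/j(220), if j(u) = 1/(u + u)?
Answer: 11000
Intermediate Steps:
j(u) = 1/(2*u)
p(G, F) = 25 (p(G, F) = 5² = 25)
p(-101, -29)/j(220) = 25/(((½)/220)) = 25/(((½)*(1/220))) = 25/(1/440) = 25*440 = 11000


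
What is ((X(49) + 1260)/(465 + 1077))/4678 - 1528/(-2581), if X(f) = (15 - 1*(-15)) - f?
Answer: 11025394349/18617981556 ≈ 0.59219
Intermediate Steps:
X(f) = 30 - f (X(f) = (15 + 15) - f = 30 - f)
((X(49) + 1260)/(465 + 1077))/4678 - 1528/(-2581) = (((30 - 1*49) + 1260)/(465 + 1077))/4678 - 1528/(-2581) = (((30 - 49) + 1260)/1542)*(1/4678) - 1528*(-1/2581) = ((-19 + 1260)*(1/1542))*(1/4678) + 1528/2581 = (1241*(1/1542))*(1/4678) + 1528/2581 = (1241/1542)*(1/4678) + 1528/2581 = 1241/7213476 + 1528/2581 = 11025394349/18617981556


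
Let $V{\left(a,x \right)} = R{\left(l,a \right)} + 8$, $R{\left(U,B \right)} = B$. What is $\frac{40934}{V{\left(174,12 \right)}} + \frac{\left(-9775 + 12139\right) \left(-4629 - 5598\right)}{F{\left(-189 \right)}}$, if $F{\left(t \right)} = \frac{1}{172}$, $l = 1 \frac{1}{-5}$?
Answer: $- \frac{378412560989}{91} \approx -4.1584 \cdot 10^{9}$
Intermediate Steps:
$l = - \frac{1}{5}$ ($l = 1 \left(- \frac{1}{5}\right) = - \frac{1}{5} \approx -0.2$)
$V{\left(a,x \right)} = 8 + a$ ($V{\left(a,x \right)} = a + 8 = 8 + a$)
$F{\left(t \right)} = \frac{1}{172}$
$\frac{40934}{V{\left(174,12 \right)}} + \frac{\left(-9775 + 12139\right) \left(-4629 - 5598\right)}{F{\left(-189 \right)}} = \frac{40934}{8 + 174} + \left(-9775 + 12139\right) \left(-4629 - 5598\right) \frac{1}{\frac{1}{172}} = \frac{40934}{182} + 2364 \left(-10227\right) 172 = 40934 \cdot \frac{1}{182} - 4158380016 = \frac{20467}{91} - 4158380016 = - \frac{378412560989}{91}$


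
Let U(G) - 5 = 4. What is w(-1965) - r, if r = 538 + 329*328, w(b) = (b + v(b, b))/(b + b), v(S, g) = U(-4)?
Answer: -71034424/655 ≈ -1.0845e+5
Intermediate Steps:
U(G) = 9 (U(G) = 5 + 4 = 9)
v(S, g) = 9
w(b) = (9 + b)/(2*b) (w(b) = (b + 9)/(b + b) = (9 + b)/((2*b)) = (9 + b)*(1/(2*b)) = (9 + b)/(2*b))
r = 108450 (r = 538 + 107912 = 108450)
w(-1965) - r = (½)*(9 - 1965)/(-1965) - 1*108450 = (½)*(-1/1965)*(-1956) - 108450 = 326/655 - 108450 = -71034424/655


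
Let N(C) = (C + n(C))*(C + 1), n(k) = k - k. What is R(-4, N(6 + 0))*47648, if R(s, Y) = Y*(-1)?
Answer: -2001216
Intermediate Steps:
n(k) = 0
N(C) = C*(1 + C) (N(C) = (C + 0)*(C + 1) = C*(1 + C))
R(s, Y) = -Y
R(-4, N(6 + 0))*47648 = -(6 + 0)*(1 + (6 + 0))*47648 = -6*(1 + 6)*47648 = -6*7*47648 = -1*42*47648 = -42*47648 = -2001216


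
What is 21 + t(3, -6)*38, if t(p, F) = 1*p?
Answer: 135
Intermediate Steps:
t(p, F) = p
21 + t(3, -6)*38 = 21 + 3*38 = 21 + 114 = 135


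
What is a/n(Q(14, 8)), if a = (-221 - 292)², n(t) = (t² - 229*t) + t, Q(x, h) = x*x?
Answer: -263169/6272 ≈ -41.959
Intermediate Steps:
Q(x, h) = x²
n(t) = t² - 228*t
a = 263169 (a = (-513)² = 263169)
a/n(Q(14, 8)) = 263169/((14²*(-228 + 14²))) = 263169/((196*(-228 + 196))) = 263169/((196*(-32))) = 263169/(-6272) = 263169*(-1/6272) = -263169/6272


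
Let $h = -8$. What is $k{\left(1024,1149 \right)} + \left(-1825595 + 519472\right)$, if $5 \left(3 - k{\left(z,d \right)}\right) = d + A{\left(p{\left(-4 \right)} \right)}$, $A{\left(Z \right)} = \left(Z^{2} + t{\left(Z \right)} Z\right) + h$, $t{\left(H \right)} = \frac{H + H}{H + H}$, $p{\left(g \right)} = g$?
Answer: $- \frac{6531753}{5} \approx -1.3064 \cdot 10^{6}$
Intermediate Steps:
$t{\left(H \right)} = 1$ ($t{\left(H \right)} = \frac{2 H}{2 H} = 2 H \frac{1}{2 H} = 1$)
$A{\left(Z \right)} = -8 + Z + Z^{2}$ ($A{\left(Z \right)} = \left(Z^{2} + 1 Z\right) - 8 = \left(Z^{2} + Z\right) - 8 = \left(Z + Z^{2}\right) - 8 = -8 + Z + Z^{2}$)
$k{\left(z,d \right)} = \frac{11}{5} - \frac{d}{5}$ ($k{\left(z,d \right)} = 3 - \frac{d - \left(12 - 16\right)}{5} = 3 - \frac{d - -4}{5} = 3 - \frac{d + 4}{5} = 3 - \frac{4 + d}{5} = 3 - \left(\frac{4}{5} + \frac{d}{5}\right) = \frac{11}{5} - \frac{d}{5}$)
$k{\left(1024,1149 \right)} + \left(-1825595 + 519472\right) = \left(\frac{11}{5} - \frac{1149}{5}\right) + \left(-1825595 + 519472\right) = \left(\frac{11}{5} - \frac{1149}{5}\right) - 1306123 = - \frac{1138}{5} - 1306123 = - \frac{6531753}{5}$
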